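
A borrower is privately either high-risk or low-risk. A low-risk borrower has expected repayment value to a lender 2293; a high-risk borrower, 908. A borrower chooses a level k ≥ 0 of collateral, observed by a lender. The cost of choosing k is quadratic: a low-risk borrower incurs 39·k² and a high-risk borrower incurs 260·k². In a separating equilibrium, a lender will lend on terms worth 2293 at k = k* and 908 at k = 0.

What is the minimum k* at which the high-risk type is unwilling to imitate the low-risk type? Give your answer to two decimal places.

The high-risk type at k = 0 receives 908; imitating at k* yields 2293 − 260·k*².
Indifference: 908 = 2293 − 260·k*², so k*² = (2293 − 908) / 260 ≈ 5.3269.
k* = √5.3269 ≈ 2.31.

2.31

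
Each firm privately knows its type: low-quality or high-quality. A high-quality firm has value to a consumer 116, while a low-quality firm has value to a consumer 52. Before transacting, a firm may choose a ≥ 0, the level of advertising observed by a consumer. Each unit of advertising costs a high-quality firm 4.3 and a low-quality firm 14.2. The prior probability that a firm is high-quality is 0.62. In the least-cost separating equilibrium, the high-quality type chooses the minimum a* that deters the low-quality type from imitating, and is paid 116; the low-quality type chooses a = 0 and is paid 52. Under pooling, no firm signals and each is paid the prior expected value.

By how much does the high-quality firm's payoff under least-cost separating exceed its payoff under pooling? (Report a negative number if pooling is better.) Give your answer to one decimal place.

Least-cost separating signal: a* solves 52 = 116 − 14.2·a*, so a* = (116 − 52)/14.2 ≈ 4.5070.
High-quality type's separating payoff: 116 − 4.3 × a* = 116 − 4.3 × (116 − 52)/14.2 = 116 − 275.2/14.2 ≈ 96.620.
Pooling payoff: 0.62 × 116 + 0.38 × 52 = 91.68.
Difference: 96.620 − 91.68 = 4.94, i.e. 4.9 to one decimal place.
The high-quality type prefers to separate.

4.9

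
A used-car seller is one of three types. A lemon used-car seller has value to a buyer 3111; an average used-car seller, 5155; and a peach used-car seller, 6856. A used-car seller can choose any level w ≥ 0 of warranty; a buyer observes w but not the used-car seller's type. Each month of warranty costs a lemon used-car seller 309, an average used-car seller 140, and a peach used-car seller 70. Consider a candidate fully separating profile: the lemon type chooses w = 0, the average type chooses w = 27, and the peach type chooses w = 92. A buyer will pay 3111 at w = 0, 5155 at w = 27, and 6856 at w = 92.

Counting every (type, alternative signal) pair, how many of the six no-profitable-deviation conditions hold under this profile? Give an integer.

3

Average (own payoff 5155 − 140×27 = 1375): to w=0 gives 3111 → profitable ✗; to w=92 gives 6856 − 140×92 = -6024 → no gain ✓.
Lemon (own payoff 3111): to w=27 gives 5155 − 309×27 = -3188 → no gain ✓; to w=92 gives 6856 − 309×92 = -21572 → no gain ✓.
Peach (own payoff 6856 − 70×92 = 416): to w=0 gives 3111 → profitable ✗; to w=27 gives 5155 − 70×27 = 3265 → profitable ✗.
3 of the 6 constraints hold; not an equilibrium.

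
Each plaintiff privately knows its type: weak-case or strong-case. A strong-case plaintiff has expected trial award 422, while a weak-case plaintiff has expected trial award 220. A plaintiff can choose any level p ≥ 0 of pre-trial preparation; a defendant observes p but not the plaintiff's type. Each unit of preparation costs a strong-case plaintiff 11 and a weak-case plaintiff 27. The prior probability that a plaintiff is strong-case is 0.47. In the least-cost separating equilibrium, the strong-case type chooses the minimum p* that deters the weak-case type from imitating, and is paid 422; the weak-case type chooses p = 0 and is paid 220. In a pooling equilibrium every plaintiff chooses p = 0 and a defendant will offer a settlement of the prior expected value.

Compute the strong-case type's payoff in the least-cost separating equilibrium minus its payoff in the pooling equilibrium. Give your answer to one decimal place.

Least-cost separating signal: p* solves 220 = 422 − 27·p*, so p* = (422 − 220)/27 ≈ 7.4815.
Strong-case type's separating payoff: 422 − 11 × p* = 422 − 11 × (422 − 220)/27 = 422 − 2222/27 ≈ 339.704.
Pooling payoff: 0.47 × 422 + 0.53 × 220 = 314.94.
Difference: 339.704 − 314.94 = 24.764, i.e. 24.8 to one decimal place.
The strong-case type prefers to separate.

24.8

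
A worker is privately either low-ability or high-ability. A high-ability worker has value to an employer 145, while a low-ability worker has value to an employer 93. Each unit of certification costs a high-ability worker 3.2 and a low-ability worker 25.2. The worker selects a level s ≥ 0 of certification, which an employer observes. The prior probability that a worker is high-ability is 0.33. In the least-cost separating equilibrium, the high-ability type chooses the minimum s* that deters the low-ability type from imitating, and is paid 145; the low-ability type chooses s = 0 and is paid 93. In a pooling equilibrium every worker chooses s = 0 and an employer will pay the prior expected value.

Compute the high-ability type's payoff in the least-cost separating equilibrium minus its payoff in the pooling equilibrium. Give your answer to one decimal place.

28.2

Least-cost separating signal: s* solves 93 = 145 − 25.2·s*, so s* = (145 − 93)/25.2 ≈ 2.0635.
High-ability type's separating payoff: 145 − 3.2 × s* = 145 − 3.2 × (145 − 93)/25.2 = 145 − 166.4/25.2 ≈ 138.397.
Pooling payoff: 0.33 × 145 + 0.67 × 93 = 110.16.
Difference: 138.397 − 110.16 = 28.237, i.e. 28.2 to one decimal place.
The high-ability type prefers to separate.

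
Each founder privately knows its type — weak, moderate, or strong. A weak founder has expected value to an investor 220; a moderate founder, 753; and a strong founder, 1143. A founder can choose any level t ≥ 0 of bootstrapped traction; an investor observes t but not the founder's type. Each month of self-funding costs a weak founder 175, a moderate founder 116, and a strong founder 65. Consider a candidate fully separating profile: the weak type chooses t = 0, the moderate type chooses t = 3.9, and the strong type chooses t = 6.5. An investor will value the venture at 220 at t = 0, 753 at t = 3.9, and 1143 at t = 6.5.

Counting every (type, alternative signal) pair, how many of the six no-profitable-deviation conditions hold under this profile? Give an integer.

5

Weak (own payoff 220): to t=3.9 gives 753 − 175×3.9 = 70.5 → no gain ✓; to t=6.5 gives 1143 − 175×6.5 = 5.5 → no gain ✓.
Strong (own payoff 1143 − 65×6.5 = 720.5): to t=0 gives 220 → no gain ✓; to t=3.9 gives 753 − 65×3.9 = 499.5 → no gain ✓.
Moderate (own payoff 753 − 116×3.9 = 300.6): to t=0 gives 220 → no gain ✓; to t=6.5 gives 1143 − 116×6.5 = 389 → profitable ✗.
5 of the 6 constraints hold; not an equilibrium.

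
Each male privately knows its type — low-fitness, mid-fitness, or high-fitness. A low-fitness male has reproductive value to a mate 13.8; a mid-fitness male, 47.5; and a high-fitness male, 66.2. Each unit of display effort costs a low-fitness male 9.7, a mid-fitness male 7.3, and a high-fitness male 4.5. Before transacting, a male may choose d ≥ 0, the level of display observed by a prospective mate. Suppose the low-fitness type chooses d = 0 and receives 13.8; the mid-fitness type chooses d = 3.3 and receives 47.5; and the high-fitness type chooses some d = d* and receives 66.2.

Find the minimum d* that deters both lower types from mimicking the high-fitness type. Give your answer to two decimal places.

Mid-fitness type (on-path payoff 47.5 − 7.3×3.3 = 23.41) won't mimic when 23.41 ≥ 66.2 − 7.3·d*, i.e. d* ≥ 5.86.
Low-fitness type (on-path payoff 13.8) won't mimic when 13.8 ≥ 66.2 − 9.7·d*, i.e. d* ≥ 5.40.
Both must hold, so d* = max(5.40, 5.86) = 5.86. The mid-fitness type's constraint binds.

5.86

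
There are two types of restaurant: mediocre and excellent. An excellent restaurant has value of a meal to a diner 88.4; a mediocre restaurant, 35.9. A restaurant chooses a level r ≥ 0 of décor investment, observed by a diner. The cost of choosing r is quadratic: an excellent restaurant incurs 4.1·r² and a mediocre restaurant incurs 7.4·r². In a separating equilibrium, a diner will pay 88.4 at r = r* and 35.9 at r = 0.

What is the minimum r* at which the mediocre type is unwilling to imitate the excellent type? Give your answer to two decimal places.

The mediocre type at r = 0 receives 35.9; imitating at r* yields 88.4 − 7.4·r*².
Indifference: 35.9 = 88.4 − 7.4·r*², so r*² = (88.4 − 35.9) / 7.4 ≈ 7.0946.
r* = √7.0946 ≈ 2.66.

2.66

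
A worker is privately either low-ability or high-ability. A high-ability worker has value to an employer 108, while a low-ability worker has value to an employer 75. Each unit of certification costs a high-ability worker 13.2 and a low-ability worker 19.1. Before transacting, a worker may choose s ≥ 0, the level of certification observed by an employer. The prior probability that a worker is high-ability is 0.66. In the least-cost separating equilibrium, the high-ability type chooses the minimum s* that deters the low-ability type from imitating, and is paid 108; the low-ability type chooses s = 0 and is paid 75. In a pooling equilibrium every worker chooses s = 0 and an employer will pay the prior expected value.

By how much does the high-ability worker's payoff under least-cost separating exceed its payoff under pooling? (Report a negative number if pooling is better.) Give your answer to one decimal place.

-11.6

Least-cost separating signal: s* solves 75 = 108 − 19.1·s*, so s* = (108 − 75)/19.1 ≈ 1.7277.
High-ability type's separating payoff: 108 − 13.2 × s* = 108 − 13.2 × (108 − 75)/19.1 = 108 − 435.6/19.1 ≈ 85.194.
Pooling payoff: 0.66 × 108 + 0.34 × 75 = 96.78.
Difference: 85.194 − 96.78 = -11.586, i.e. -11.6 to one decimal place.
The high-ability type would prefer the pooling outcome.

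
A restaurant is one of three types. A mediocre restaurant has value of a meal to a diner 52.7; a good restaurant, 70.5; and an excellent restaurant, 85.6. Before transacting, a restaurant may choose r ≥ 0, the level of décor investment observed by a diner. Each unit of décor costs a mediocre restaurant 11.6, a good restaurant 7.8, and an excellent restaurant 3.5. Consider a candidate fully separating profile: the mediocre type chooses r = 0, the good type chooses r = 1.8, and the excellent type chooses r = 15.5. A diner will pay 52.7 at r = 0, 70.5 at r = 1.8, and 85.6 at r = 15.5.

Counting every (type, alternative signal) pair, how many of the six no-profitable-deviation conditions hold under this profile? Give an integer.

4

Good (own payoff 70.5 − 7.8×1.8 = 56.46): to r=0 gives 52.7 → no gain ✓; to r=15.5 gives 85.6 − 7.8×15.5 = -35.3 → no gain ✓.
Mediocre (own payoff 52.7): to r=1.8 gives 70.5 − 11.6×1.8 = 49.62 → no gain ✓; to r=15.5 gives 85.6 − 11.6×15.5 = -94.2 → no gain ✓.
Excellent (own payoff 85.6 − 3.5×15.5 = 31.35): to r=0 gives 52.7 → profitable ✗; to r=1.8 gives 70.5 − 3.5×1.8 = 64.2 → profitable ✗.
4 of the 6 constraints hold; not an equilibrium.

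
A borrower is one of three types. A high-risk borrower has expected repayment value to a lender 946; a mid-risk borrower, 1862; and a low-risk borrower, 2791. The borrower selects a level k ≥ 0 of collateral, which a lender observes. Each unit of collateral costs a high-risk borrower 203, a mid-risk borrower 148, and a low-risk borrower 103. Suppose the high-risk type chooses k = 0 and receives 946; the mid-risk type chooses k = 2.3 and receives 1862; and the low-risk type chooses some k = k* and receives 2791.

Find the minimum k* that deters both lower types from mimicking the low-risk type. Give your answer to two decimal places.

9.09

High-risk type (on-path payoff 946) won't mimic when 946 ≥ 2791 − 203·k*, i.e. k* ≥ 9.09.
Mid-risk type (on-path payoff 1862 − 148×2.3 = 1521.6) won't mimic when 1521.6 ≥ 2791 − 148·k*, i.e. k* ≥ 8.58.
Both must hold, so k* = max(9.09, 8.58) = 9.09. The high-risk type's constraint binds.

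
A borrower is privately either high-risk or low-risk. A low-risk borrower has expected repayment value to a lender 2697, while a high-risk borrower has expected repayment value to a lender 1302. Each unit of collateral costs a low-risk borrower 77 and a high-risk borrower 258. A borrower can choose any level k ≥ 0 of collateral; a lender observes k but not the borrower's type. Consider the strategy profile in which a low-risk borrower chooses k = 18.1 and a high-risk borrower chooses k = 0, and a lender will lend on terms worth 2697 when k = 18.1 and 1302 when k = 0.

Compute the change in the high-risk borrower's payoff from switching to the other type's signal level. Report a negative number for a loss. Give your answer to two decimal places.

Playing k = 0 the high-risk borrower receives 1302.
Deviating to k = 18.1 brings payment 2697 at cost 258 × 18.1 = 4669.8, netting -1972.8.
Gain from deviating: -1972.8 − 1302 = -3274.80.
The gain is negative, so the high-risk type's incentive-compatibility constraint is satisfied.

-3274.80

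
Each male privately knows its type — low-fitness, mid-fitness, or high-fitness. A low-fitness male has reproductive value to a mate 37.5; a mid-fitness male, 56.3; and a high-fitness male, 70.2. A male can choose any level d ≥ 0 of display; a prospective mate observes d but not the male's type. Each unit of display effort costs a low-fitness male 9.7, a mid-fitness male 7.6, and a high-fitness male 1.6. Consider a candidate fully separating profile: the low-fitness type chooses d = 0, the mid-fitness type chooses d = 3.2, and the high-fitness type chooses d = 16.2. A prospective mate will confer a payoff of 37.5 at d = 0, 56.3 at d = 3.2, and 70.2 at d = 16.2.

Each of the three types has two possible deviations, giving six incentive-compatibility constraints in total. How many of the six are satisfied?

Low-fitness (own payoff 37.5): to d=3.2 gives 56.3 − 9.7×3.2 = 25.26 → no gain ✓; to d=16.2 gives 70.2 − 9.7×16.2 = -86.94 → no gain ✓.
Mid-fitness (own payoff 56.3 − 7.6×3.2 = 31.98): to d=0 gives 37.5 → profitable ✗; to d=16.2 gives 70.2 − 7.6×16.2 = -52.92 → no gain ✓.
High-fitness (own payoff 70.2 − 1.6×16.2 = 44.28): to d=0 gives 37.5 → no gain ✓; to d=3.2 gives 56.3 − 1.6×3.2 = 51.18 → profitable ✗.
4 of the 6 constraints hold; not an equilibrium.

4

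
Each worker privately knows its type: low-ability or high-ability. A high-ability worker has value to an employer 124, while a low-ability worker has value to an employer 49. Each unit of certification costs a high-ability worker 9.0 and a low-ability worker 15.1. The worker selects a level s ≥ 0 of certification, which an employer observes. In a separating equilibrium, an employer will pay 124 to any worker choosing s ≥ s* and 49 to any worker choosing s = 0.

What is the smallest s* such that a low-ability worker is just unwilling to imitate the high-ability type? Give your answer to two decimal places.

A low-ability worker choosing s = 0 receives 49.
Imitating at s* instead would pay 124 at cost 15.1·s*, netting 124 − 15.1·s*.
Indifference: 49 = 124 − 15.1·s*, so s* = (124 − 49) / 15.1 ≈ 4.97.
At s* the low-ability type's incentive constraint just binds; the high-ability type strictly prefers s* since its per-unit cost is lower.

4.97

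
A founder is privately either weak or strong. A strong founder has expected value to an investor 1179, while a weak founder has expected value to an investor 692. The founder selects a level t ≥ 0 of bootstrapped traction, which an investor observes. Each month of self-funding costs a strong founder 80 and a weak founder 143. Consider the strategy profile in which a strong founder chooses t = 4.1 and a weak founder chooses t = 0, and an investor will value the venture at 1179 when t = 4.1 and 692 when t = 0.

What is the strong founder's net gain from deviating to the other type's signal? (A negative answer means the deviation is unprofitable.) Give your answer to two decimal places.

-159.00

Playing t = 4.1 the strong founder receives 1179 − 80 × 4.1 = 851.
Deviating to t = 0 yields 692 instead.
Gain from deviating: 692 − 851 = -159.00.
The gain is negative, so the strong type's incentive-compatibility constraint is satisfied.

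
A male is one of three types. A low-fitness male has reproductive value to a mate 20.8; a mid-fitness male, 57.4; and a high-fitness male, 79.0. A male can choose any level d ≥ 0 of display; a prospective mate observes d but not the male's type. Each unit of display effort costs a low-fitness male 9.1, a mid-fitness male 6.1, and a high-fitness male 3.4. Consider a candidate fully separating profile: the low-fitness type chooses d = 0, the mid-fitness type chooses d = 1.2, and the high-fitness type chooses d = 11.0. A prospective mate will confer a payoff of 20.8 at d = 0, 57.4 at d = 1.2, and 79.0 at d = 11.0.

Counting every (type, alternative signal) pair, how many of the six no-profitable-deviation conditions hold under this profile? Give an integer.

4

Low-fitness (own payoff 20.8): to d=1.2 gives 57.4 − 9.1×1.2 = 46.48 → profitable ✗; to d=11.0 gives 79.0 − 9.1×11.0 = -21.1 → no gain ✓.
Mid-fitness (own payoff 57.4 − 6.1×1.2 = 50.08): to d=0 gives 20.8 → no gain ✓; to d=11.0 gives 79.0 − 6.1×11.0 = 11.9 → no gain ✓.
High-fitness (own payoff 79.0 − 3.4×11.0 = 41.6): to d=0 gives 20.8 → no gain ✓; to d=1.2 gives 57.4 − 3.4×1.2 = 53.32 → profitable ✗.
4 of the 6 constraints hold; not an equilibrium.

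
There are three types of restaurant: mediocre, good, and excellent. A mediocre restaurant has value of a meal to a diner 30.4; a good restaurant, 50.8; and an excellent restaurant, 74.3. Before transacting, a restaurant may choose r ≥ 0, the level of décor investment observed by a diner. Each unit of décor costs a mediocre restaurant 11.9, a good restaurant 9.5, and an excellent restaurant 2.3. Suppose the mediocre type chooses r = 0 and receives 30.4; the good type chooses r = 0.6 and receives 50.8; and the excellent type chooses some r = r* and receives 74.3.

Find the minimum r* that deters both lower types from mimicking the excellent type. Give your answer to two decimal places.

3.69

Good type (on-path payoff 50.8 − 9.5×0.6 = 45.1) won't mimic when 45.1 ≥ 74.3 − 9.5·r*, i.e. r* ≥ 3.07.
Mediocre type (on-path payoff 30.4) won't mimic when 30.4 ≥ 74.3 − 11.9·r*, i.e. r* ≥ 3.69.
Both must hold, so r* = max(3.69, 3.07) = 3.69. The mediocre type's constraint binds.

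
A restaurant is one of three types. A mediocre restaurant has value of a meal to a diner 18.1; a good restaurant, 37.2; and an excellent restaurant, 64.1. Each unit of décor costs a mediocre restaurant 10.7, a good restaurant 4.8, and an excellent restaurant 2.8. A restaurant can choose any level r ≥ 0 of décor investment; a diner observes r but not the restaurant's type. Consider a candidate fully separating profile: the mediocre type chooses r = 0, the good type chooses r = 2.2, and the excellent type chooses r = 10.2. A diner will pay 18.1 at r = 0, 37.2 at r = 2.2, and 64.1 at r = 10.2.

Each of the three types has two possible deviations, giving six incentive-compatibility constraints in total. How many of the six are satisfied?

Good (own payoff 37.2 − 4.8×2.2 = 26.64): to r=0 gives 18.1 → no gain ✓; to r=10.2 gives 64.1 − 4.8×10.2 = 15.14 → no gain ✓.
Mediocre (own payoff 18.1): to r=2.2 gives 37.2 − 10.7×2.2 = 13.66 → no gain ✓; to r=10.2 gives 64.1 − 10.7×10.2 = -45.04 → no gain ✓.
Excellent (own payoff 64.1 − 2.8×10.2 = 35.54): to r=0 gives 18.1 → no gain ✓; to r=2.2 gives 37.2 − 2.8×2.2 = 31.04 → no gain ✓.
6 of the 6 constraints hold; this profile is a separating equilibrium.

6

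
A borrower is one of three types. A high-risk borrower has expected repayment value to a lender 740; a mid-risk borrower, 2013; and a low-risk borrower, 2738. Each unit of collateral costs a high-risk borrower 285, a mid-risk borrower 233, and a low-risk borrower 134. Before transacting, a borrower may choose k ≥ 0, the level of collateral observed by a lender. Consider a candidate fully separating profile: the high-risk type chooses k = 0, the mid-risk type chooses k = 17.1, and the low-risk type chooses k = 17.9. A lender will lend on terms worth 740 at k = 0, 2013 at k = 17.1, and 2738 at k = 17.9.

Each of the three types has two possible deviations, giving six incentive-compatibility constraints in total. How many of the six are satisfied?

High-risk (own payoff 740): to k=17.1 gives 2013 − 285×17.1 = -2860.5 → no gain ✓; to k=17.9 gives 2738 − 285×17.9 = -2363.5 → no gain ✓.
Mid-risk (own payoff 2013 − 233×17.1 = -1971.3): to k=0 gives 740 → profitable ✗; to k=17.9 gives 2738 − 233×17.9 = -1432.7 → profitable ✗.
Low-risk (own payoff 2738 − 134×17.9 = 339.4): to k=0 gives 740 → profitable ✗; to k=17.1 gives 2013 − 134×17.1 = -278.4 → no gain ✓.
3 of the 6 constraints hold; not an equilibrium.

3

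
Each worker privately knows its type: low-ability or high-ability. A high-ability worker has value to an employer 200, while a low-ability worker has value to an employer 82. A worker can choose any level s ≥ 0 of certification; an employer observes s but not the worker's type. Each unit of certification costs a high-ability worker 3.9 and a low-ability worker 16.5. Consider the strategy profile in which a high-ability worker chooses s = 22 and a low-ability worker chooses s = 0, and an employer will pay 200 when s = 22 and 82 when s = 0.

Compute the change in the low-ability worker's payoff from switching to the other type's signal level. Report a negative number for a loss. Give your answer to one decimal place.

Playing s = 0 the low-ability worker receives 82.
Deviating to s = 22 brings payment 200 at cost 16.5 × 22 = 363, netting -163.
Gain from deviating: -163 − 82 = -245.0.
The gain is negative, so the low-ability type's incentive-compatibility constraint is satisfied.

-245.0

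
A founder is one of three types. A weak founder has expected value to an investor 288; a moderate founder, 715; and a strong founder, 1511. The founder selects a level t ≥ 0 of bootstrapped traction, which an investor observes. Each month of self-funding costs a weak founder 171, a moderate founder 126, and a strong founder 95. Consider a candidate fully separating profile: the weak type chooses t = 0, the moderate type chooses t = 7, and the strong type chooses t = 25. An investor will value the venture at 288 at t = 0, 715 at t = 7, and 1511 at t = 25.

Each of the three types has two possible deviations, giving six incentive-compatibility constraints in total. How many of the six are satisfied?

3

Strong (own payoff 1511 − 95×25 = -864): to t=0 gives 288 → profitable ✗; to t=7 gives 715 − 95×7 = 50 → profitable ✗.
Moderate (own payoff 715 − 126×7 = -167): to t=0 gives 288 → profitable ✗; to t=25 gives 1511 − 126×25 = -1639 → no gain ✓.
Weak (own payoff 288): to t=7 gives 715 − 171×7 = -482 → no gain ✓; to t=25 gives 1511 − 171×25 = -2764 → no gain ✓.
3 of the 6 constraints hold; not an equilibrium.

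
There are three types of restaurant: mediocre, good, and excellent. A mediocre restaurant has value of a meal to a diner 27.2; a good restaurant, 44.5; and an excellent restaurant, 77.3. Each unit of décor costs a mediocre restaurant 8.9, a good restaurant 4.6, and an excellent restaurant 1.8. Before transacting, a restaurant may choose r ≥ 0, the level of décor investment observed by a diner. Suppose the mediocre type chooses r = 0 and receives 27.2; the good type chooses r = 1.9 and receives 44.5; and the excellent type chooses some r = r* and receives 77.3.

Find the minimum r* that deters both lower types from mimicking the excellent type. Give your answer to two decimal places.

Mediocre type (on-path payoff 27.2) won't mimic when 27.2 ≥ 77.3 − 8.9·r*, i.e. r* ≥ 5.63.
Good type (on-path payoff 44.5 − 4.6×1.9 = 35.76) won't mimic when 35.76 ≥ 77.3 − 4.6·r*, i.e. r* ≥ 9.03.
Both must hold, so r* = max(5.63, 9.03) = 9.03. The good type's constraint binds.

9.03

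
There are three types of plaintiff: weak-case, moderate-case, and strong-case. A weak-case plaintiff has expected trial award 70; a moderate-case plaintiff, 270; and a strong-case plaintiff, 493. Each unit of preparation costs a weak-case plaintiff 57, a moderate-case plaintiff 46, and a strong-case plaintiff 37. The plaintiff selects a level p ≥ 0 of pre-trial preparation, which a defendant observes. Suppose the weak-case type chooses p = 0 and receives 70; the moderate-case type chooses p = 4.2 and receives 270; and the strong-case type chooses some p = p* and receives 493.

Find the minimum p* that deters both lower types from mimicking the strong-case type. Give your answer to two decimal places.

9.05

Moderate-case type (on-path payoff 270 − 46×4.2 = 76.8) won't mimic when 76.8 ≥ 493 − 46·p*, i.e. p* ≥ 9.05.
Weak-case type (on-path payoff 70) won't mimic when 70 ≥ 493 − 57·p*, i.e. p* ≥ 7.42.
Both must hold, so p* = max(7.42, 9.05) = 9.05. The moderate-case type's constraint binds.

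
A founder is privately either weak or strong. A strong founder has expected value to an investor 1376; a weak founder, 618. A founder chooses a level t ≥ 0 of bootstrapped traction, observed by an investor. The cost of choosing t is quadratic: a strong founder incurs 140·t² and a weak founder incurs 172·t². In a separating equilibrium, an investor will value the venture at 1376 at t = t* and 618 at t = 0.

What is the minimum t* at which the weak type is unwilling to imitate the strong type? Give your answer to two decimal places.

2.10

The weak type at t = 0 receives 618; imitating at t* yields 1376 − 172·t*².
Indifference: 618 = 1376 − 172·t*², so t*² = (1376 − 618) / 172 ≈ 4.4070.
t* = √4.4070 ≈ 2.10.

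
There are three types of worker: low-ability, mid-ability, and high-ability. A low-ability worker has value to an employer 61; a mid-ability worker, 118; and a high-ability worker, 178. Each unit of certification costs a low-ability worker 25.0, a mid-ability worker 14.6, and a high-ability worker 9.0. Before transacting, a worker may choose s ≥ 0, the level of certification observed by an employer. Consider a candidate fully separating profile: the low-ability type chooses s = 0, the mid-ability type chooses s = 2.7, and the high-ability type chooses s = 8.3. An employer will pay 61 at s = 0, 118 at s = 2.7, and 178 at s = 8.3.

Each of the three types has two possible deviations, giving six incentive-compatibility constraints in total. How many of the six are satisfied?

Low-ability (own payoff 61): to s=2.7 gives 118 − 25.0×2.7 = 50.5 → no gain ✓; to s=8.3 gives 178 − 25.0×8.3 = -29.5 → no gain ✓.
Mid-ability (own payoff 118 − 14.6×2.7 = 78.58): to s=0 gives 61 → no gain ✓; to s=8.3 gives 178 − 14.6×8.3 = 56.82 → no gain ✓.
High-ability (own payoff 178 − 9.0×8.3 = 103.3): to s=0 gives 61 → no gain ✓; to s=2.7 gives 118 − 9.0×2.7 = 93.7 → no gain ✓.
6 of the 6 constraints hold; this profile is a separating equilibrium.

6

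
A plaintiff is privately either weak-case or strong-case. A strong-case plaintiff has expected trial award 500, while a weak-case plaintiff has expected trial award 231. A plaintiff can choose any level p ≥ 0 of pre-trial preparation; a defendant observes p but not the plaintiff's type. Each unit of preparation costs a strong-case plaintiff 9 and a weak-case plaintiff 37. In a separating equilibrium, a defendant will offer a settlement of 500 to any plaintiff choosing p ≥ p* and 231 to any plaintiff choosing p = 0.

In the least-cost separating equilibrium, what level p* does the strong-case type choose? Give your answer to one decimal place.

7.3

A weak-case plaintiff choosing p = 0 receives 231.
Imitating at p* instead would pay 500 at cost 37·p*, netting 500 − 37·p*.
Indifference: 231 = 500 − 37·p*, so p* = (500 − 231) / 37 ≈ 7.3.
At p* the weak-case type's incentive constraint just binds; the strong-case type strictly prefers p* since its per-unit cost is lower.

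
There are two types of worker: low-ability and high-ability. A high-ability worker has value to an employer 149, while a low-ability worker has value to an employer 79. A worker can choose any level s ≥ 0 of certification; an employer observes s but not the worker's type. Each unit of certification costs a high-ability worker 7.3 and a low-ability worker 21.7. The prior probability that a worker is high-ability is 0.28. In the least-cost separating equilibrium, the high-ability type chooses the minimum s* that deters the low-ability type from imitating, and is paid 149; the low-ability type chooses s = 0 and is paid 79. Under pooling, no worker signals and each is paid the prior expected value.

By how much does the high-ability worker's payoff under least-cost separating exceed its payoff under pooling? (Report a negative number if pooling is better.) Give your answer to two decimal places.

26.85

Least-cost separating signal: s* solves 79 = 149 − 21.7·s*, so s* = (149 − 79)/21.7 ≈ 3.2258.
High-ability type's separating payoff: 149 − 7.3 × s* = 149 − 7.3 × (149 − 79)/21.7 = 149 − 511/21.7 ≈ 125.4516.
Pooling payoff: 0.28 × 149 + 0.72 × 79 = 98.6.
Difference: 125.4516 − 98.6 = 26.8516, i.e. 26.85 to two decimal places.
The high-ability type prefers to separate.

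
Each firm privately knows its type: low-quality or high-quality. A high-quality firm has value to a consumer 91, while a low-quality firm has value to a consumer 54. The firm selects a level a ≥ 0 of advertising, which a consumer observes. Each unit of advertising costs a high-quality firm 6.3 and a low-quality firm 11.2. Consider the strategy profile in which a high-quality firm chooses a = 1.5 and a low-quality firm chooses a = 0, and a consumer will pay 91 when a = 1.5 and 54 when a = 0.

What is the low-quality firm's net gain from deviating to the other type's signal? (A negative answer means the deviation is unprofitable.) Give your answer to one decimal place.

20.2

Playing a = 0 the low-quality firm receives 54.
Deviating to a = 1.5 brings payment 91 at cost 11.2 × 1.5 = 16.8, netting 74.2.
Gain from deviating: 74.2 − 54 = 20.2.
The gain is positive, so the low-quality type's incentive-compatibility constraint is violated — this profile is not a separating equilibrium.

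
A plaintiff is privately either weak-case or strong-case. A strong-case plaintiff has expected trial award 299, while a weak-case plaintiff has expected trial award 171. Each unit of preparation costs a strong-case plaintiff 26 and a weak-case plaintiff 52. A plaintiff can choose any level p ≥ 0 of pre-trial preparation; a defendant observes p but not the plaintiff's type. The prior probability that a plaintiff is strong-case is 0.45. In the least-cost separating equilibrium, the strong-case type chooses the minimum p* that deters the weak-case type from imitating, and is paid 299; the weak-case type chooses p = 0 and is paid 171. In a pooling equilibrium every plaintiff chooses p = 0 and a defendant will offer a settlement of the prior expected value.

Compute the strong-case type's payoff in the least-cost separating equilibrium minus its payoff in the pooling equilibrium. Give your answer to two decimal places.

Least-cost separating signal: p* solves 171 = 299 − 52·p*, so p* = (299 − 171)/52 ≈ 2.4615.
Strong-case type's separating payoff: 299 − 26 × p* = 299 − 26 × (299 − 171)/52 = 299 − 3328/52 = 235.
Pooling payoff: 0.45 × 299 + 0.55 × 171 = 228.6.
Difference: 235 − 228.6 = 6.40.
The strong-case type prefers to separate.

6.40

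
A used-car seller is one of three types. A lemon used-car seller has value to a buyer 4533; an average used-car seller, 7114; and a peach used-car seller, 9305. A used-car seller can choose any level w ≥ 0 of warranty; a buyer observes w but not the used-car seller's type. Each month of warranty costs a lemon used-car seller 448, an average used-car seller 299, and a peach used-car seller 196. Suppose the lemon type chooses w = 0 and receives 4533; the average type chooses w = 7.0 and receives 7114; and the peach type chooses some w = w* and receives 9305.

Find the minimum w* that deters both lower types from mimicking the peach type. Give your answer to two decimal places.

14.33

Average type (on-path payoff 7114 − 299×7.0 = 5021) won't mimic when 5021 ≥ 9305 − 299·w*, i.e. w* ≥ 14.33.
Lemon type (on-path payoff 4533) won't mimic when 4533 ≥ 9305 − 448·w*, i.e. w* ≥ 10.65.
Both must hold, so w* = max(10.65, 14.33) = 14.33. The average type's constraint binds.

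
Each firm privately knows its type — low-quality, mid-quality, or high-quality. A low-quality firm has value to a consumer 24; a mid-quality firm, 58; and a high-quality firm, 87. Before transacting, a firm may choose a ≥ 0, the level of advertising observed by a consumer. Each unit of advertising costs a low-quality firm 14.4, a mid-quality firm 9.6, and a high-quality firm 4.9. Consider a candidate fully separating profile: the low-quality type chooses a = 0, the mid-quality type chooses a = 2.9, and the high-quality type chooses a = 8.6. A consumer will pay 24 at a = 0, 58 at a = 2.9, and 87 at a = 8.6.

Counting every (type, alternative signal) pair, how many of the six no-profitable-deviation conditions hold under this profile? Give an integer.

Mid-quality (own payoff 58 − 9.6×2.9 = 30.16): to a=0 gives 24 → no gain ✓; to a=8.6 gives 87 − 9.6×8.6 = 4.44 → no gain ✓.
High-quality (own payoff 87 − 4.9×8.6 = 44.86): to a=0 gives 24 → no gain ✓; to a=2.9 gives 58 − 4.9×2.9 = 43.79 → no gain ✓.
Low-quality (own payoff 24): to a=2.9 gives 58 − 14.4×2.9 = 16.24 → no gain ✓; to a=8.6 gives 87 − 14.4×8.6 = -36.84 → no gain ✓.
6 of the 6 constraints hold; this profile is a separating equilibrium.

6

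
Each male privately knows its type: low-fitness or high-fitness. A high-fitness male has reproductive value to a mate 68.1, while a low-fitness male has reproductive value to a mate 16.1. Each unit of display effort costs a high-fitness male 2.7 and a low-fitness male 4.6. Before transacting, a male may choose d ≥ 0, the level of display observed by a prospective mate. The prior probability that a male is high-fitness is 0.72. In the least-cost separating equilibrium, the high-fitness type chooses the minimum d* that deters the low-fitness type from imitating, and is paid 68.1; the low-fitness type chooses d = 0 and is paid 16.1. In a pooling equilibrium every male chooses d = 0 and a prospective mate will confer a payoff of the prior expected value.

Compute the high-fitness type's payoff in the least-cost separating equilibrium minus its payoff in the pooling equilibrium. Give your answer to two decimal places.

Least-cost separating signal: d* solves 16.1 = 68.1 − 4.6·d*, so d* = (68.1 − 16.1)/4.6 ≈ 11.3043.
High-fitness type's separating payoff: 68.1 − 2.7 × d* = 68.1 − 2.7 × (68.1 − 16.1)/4.6 = 68.1 − 140.4/4.6 ≈ 37.5783.
Pooling payoff: 0.72 × 68.1 + 0.28 × 16.1 = 53.54.
Difference: 37.5783 − 53.54 = -15.9617, i.e. -15.96 to two decimal places.
The high-fitness type would prefer the pooling outcome.

-15.96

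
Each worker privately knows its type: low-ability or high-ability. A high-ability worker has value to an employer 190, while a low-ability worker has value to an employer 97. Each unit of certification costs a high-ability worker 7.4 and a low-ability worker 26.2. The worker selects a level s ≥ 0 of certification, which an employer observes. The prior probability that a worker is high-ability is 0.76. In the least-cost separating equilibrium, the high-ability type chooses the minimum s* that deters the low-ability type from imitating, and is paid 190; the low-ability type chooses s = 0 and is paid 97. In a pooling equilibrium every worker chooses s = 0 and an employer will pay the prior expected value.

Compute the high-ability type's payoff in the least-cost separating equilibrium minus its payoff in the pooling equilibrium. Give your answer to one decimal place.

Least-cost separating signal: s* solves 97 = 190 − 26.2·s*, so s* = (190 − 97)/26.2 ≈ 3.5496.
High-ability type's separating payoff: 190 − 7.4 × s* = 190 − 7.4 × (190 − 97)/26.2 = 190 − 688.2/26.2 ≈ 163.733.
Pooling payoff: 0.76 × 190 + 0.24 × 97 = 167.68.
Difference: 163.733 − 167.68 = -3.947, i.e. -3.9 to one decimal place.
The high-ability type would prefer the pooling outcome.

-3.9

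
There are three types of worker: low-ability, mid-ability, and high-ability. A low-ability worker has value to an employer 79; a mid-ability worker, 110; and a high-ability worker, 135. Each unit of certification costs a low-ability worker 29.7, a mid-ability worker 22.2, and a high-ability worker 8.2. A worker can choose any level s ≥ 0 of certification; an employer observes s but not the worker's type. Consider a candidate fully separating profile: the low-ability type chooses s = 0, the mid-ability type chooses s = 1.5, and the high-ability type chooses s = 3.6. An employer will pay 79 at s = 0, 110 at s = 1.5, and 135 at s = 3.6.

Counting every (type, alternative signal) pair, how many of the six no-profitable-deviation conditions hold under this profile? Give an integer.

5

Low-ability (own payoff 79): to s=1.5 gives 110 − 29.7×1.5 = 65.45 → no gain ✓; to s=3.6 gives 135 − 29.7×3.6 = 28.08 → no gain ✓.
Mid-ability (own payoff 110 − 22.2×1.5 = 76.7): to s=0 gives 79 → profitable ✗; to s=3.6 gives 135 − 22.2×3.6 = 55.08 → no gain ✓.
High-ability (own payoff 135 − 8.2×3.6 = 105.48): to s=0 gives 79 → no gain ✓; to s=1.5 gives 110 − 8.2×1.5 = 97.7 → no gain ✓.
5 of the 6 constraints hold; not an equilibrium.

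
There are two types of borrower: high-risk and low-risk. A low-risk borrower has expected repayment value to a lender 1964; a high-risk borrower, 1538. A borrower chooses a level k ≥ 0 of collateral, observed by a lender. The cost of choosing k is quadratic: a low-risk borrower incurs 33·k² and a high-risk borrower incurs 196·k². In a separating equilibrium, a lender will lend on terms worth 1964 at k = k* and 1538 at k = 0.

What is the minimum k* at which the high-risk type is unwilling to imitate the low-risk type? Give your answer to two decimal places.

1.47

The high-risk type at k = 0 receives 1538; imitating at k* yields 1964 − 196·k*².
Indifference: 1538 = 1964 − 196·k*², so k*² = (1964 − 1538) / 196 ≈ 2.1735.
k* = √2.1735 ≈ 1.47.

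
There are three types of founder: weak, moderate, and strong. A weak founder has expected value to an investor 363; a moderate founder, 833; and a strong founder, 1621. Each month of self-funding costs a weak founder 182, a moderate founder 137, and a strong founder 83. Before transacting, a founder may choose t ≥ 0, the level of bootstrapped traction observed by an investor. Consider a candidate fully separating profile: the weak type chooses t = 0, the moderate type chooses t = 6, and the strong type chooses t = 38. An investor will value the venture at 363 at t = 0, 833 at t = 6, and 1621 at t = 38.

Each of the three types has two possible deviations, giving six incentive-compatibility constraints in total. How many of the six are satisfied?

3

Strong (own payoff 1621 − 83×38 = -1533): to t=0 gives 363 → profitable ✗; to t=6 gives 833 − 83×6 = 335 → profitable ✗.
Weak (own payoff 363): to t=6 gives 833 − 182×6 = -259 → no gain ✓; to t=38 gives 1621 − 182×38 = -5295 → no gain ✓.
Moderate (own payoff 833 − 137×6 = 11): to t=0 gives 363 → profitable ✗; to t=38 gives 1621 − 137×38 = -3585 → no gain ✓.
3 of the 6 constraints hold; not an equilibrium.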